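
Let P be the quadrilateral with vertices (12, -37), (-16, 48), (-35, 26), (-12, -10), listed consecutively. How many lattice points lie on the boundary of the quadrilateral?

6

The number of boundary lattice points is Σ gcd(|Δx|,|Δy|) = gcd(28,85) + gcd(19,22) + gcd(23,36) + gcd(24,27) = 1+1+1+3 = 6.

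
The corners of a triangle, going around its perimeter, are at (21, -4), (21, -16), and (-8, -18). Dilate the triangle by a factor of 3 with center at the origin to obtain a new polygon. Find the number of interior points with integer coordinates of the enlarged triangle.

1546

Using the shoelace formula, 2A = |[21·(-16) − 21·(-4)] + [21·(-18) − (-8)·(-16)] + [(-8)·(-4) − 21·(-18)]| = 348, so the area is 174.
Summing gcd(|Δx|,|Δy|) over the edges gives the boundary count: gcd(0,12) + gcd(29,2) + gcd(29,14) = 12+1+1 = 14.
Scaling by 3 multiplies the area by 3² = 9 (so the new area is 1566) and multiplies the boundary lattice-point count by 3, giving 42.
By Pick's theorem, the interior count of the dilated polygon is 1566 − 42/2 + 1 = 1546.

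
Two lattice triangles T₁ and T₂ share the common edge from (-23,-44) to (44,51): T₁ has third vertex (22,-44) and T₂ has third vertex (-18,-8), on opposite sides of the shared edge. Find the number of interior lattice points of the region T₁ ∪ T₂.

3083

The union is the simple quadrilateral with vertices (-23,-44), (22,-44), (44,51), (-18,-8) in order.
Using the shoelace formula, 2A = |((-23)·(-44) − 22·(-44)) + (22·51 − 44·(-44)) + (44·(-8) − (-18)·51) + ((-18)·(-44) − (-23)·(-8))| = 6212, so the area is 3106.
The number of boundary lattice points is Σ gcd(|Δx|,|Δy|) = gcd(45,0) + gcd(22,95) + gcd(62,59) + gcd(5,36) = 45+1+1+1 = 48.
By Pick's theorem I = A − B/2 + 1 = 3106 − 48/2 + 1 = 3083.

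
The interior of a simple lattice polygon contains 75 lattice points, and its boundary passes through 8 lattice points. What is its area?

By Pick's theorem, A = I + B/2 − 1 = 75 + 8/2 − 1 = 78.

78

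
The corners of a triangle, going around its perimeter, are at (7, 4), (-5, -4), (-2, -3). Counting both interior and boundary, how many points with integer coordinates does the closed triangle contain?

The shoelace formula gives twice the area as |[7·(-4) − (-5)·4] + [(-5)·(-3) − (-2)·(-4)] + [(-2)·4 − 7·(-3)]| = 12, so the area is 6.
The number of boundary lattice points is Σ gcd(|Δx|,|Δy|) = gcd(12,8) + gcd(3,1) + gcd(9,7) = 4+1+1 = 6.
Pick's theorem gives I = A − B/2 + 1 = 6 − 6/2 + 1 = 4, so the closed region contains I + B = 4 + 6 = 10 lattice points.

10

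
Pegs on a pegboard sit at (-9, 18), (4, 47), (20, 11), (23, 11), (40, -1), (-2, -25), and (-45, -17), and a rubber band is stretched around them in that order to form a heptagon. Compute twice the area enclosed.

4943

The shoelace formula gives twice the area as |[(-9)·47 − 4·18] + [4·11 − 20·47] + [20·11 − 23·11] + [23·(-1) − 40·11] + [40·(-25) − (-2)·(-1)] + [(-2)·(-17) − (-45)·(-25)] + [(-45)·18 − (-9)·(-17)]| = 4943, so the area is 4943/2.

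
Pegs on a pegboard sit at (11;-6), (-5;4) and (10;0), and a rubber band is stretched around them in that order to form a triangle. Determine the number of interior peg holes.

Using the shoelace formula, 2A = |[11·4 − (-5)·(-6)] + [(-5)·0 − 10·4] + [10·(-6) − 11·0]| = 86, so the area is 43.
Summing gcd(|Δx|,|Δy|) over the edges gives the boundary count: gcd(16,10) + gcd(15,4) + gcd(1,6) = 2+1+1 = 4.
Pick's theorem gives I = A − B/2 + 1 = 43 − 4/2 + 1 = 42.

42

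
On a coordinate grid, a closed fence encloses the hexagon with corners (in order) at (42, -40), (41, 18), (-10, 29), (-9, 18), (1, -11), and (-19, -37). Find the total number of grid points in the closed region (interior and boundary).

The shoelace formula gives twice the area as |(42·18 − 41·(-40)) + (41·29 − (-10)·18) + ((-10)·18 − (-9)·29) + ((-9)·(-11) − 1·18) + (1·(-37) − (-19)·(-11)) + ((-19)·(-40) − 42·(-37))| = 5995, so the area is 5995/2.
Along each edge there are gcd(|Δx|,|Δy|)+1 lattice points, so counting each shared vertex once the boundary has gcd(1,58) + gcd(51,11) + gcd(1,11) + gcd(10,29) + gcd(20,26) + gcd(61,3) = 1+1+1+1+2+1 = 7.
Pick's theorem gives I = A − B/2 + 1 = 5995/2 − 7/2 + 1 = 2995, so the closed region contains I + B = 2995 + 7 = 3002 lattice points.

3002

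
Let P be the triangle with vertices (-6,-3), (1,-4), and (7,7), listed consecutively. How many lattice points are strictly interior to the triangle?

41

By the shoelace formula, twice the signed area is |[(-6)·(-4) − 1·(-3)] + [1·7 − 7·(-4)] + [7·(-3) − (-6)·7]| = 83, so the area is 41.5.
Along each edge there are gcd(|Δx|,|Δy|)+1 lattice points, so counting each shared vertex once the boundary has gcd(7,1) + gcd(6,11) + gcd(13,10) = 1+1+1 = 3.
By Pick's theorem A = I + B/2 − 1, so I = 41.5 − 3/2 + 1 = 41.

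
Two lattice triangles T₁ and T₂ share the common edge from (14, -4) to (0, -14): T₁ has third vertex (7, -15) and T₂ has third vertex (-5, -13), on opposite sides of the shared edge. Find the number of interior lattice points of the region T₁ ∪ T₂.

73

The union is the simple quadrilateral with vertices (14, -4), (7, -15), (0, -14), (-5, -13) in order.
The shoelace formula gives twice the area as |[14·(-15) − 7·(-4)] + [7·(-14) − 0·(-15)] + [0·(-13) − (-5)·(-14)] + [(-5)·(-4) − 14·(-13)]| = 148, so the area is 74.
Summing gcd(|Δx|,|Δy|) over the edges gives the boundary count: gcd(7,11) + gcd(7,1) + gcd(5,1) + gcd(19,9) = 1+1+1+1 = 4.
By Pick's theorem I = A − B/2 + 1 = 74 − 4/2 + 1 = 73.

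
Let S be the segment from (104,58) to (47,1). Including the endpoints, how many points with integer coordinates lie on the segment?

58

The number of lattice points on a segment between lattice points is gcd(|Δx|,|Δy|) + 1 = gcd(57,57) + 1 = 57 + 1 = 58.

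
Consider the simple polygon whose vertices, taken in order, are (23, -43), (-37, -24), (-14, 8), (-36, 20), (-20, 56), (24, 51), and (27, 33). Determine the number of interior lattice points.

4619

The shoelace formula gives twice the area as |[23·(-24) − (-37)·(-43)] + [(-37)·8 − (-14)·(-24)] + [(-14)·20 − (-36)·8] + [(-36)·56 − (-20)·20] + [(-20)·51 − 24·56] + [24·33 − 27·51] + [27·(-43) − 23·33]| = 9252, so the area is 4626.
Along each edge there are gcd(|Δx|,|Δy|)+1 lattice points, so counting each shared vertex once the boundary has gcd(60,19) + gcd(23,32) + gcd(22,12) + gcd(16,36) + gcd(44,5) + gcd(3,18) + gcd(4,76) = 1+1+2+4+1+3+4 = 16.
Pick's theorem gives I = A − B/2 + 1 = 4626 − 16/2 + 1 = 4619.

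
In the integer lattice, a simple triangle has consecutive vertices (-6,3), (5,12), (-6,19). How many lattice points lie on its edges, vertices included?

Along each edge there are gcd(|Δx|,|Δy|)+1 lattice points, so counting each shared vertex once the boundary has gcd(11,9) + gcd(11,7) + gcd(0,16) = 1+1+16 = 18.

18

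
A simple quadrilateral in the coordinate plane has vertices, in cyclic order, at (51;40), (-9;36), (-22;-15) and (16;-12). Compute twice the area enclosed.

4879

The shoelace formula gives twice the area as |(51·36 − (-9)·40) + ((-9)·(-15) − (-22)·36) + ((-22)·(-12) − 16·(-15)) + (16·40 − 51·(-12))| = 4879, so the area is 4879/2.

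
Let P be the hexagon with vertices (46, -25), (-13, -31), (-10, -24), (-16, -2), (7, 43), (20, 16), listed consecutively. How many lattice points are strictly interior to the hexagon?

The shoelace formula gives twice the area as |[46·(-31) − (-13)·(-25)] + [(-13)·(-24) − (-10)·(-31)] + [(-10)·(-2) − (-16)·(-24)] + [(-16)·43 − 7·(-2)] + [7·16 − 20·43] + [20·(-25) − 46·16]| = 4771, so the area is 4771/2.
The number of boundary lattice points is Σ gcd(|Δx|,|Δy|) = gcd(59,6) + gcd(3,7) + gcd(6,22) + gcd(23,45) + gcd(13,27) + gcd(26,41) = 1+1+2+1+1+1 = 7.
Pick's theorem gives I = A − B/2 + 1 = 4771/2 − 7/2 + 1 = 2383.

2383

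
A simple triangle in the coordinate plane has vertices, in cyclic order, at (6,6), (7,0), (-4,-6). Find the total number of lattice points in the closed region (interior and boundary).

The shoelace formula gives twice the area as |[6·0 − 7·6] + [7·(-6) − (-4)·0] + [(-4)·6 − 6·(-6)]| = 72, so the area is 36.
The number of boundary lattice points is Σ gcd(|Δx|,|Δy|) = gcd(1,6) + gcd(11,6) + gcd(10,12) = 1+1+2 = 4.
Pick's theorem gives I = A − B/2 + 1 = 36 − 4/2 + 1 = 35, so the closed region contains I + B = 35 + 4 = 39 lattice points.

39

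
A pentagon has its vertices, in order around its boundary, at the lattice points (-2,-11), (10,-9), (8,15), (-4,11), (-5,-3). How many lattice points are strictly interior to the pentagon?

303

Using the shoelace formula, 2A = |((-2)·(-9) − 10·(-11)) + (10·15 − 8·(-9)) + (8·11 − (-4)·15) + ((-4)·(-3) − (-5)·11) + ((-5)·(-11) − (-2)·(-3))| = 614, so the area is 307.
Summing gcd(|Δx|,|Δy|) over the edges gives the boundary count: gcd(12,2) + gcd(2,24) + gcd(12,4) + gcd(1,14) + gcd(3,8) = 2+2+4+1+1 = 10.
By Pick's theorem A = I + B/2 − 1, so I = 307 − 10/2 + 1 = 303.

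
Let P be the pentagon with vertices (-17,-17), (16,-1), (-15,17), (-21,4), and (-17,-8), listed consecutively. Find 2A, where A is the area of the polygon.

Using the shoelace formula, 2A = |[(-17)·(-1) − 16·(-17)] + [16·17 − (-15)·(-1)] + [(-15)·4 − (-21)·17] + [(-21)·(-8) − (-17)·4] + [(-17)·(-17) − (-17)·(-8)]| = 1232, so the area is 616.

1232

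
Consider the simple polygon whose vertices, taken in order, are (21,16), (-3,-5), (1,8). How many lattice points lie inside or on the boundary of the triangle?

119

Using the shoelace formula, 2A = |[21·(-5) − (-3)·16] + [(-3)·8 − 1·(-5)] + [1·16 − 21·8]| = 228, so the area is 114.
Along each edge there are gcd(|Δx|,|Δy|)+1 lattice points, so counting each shared vertex once the boundary has gcd(24,21) + gcd(4,13) + gcd(20,8) = 3+1+4 = 8.
Pick's theorem gives I = A − B/2 + 1 = 114 − 8/2 + 1 = 111, so the closed region contains I + B = 111 + 8 = 119 lattice points.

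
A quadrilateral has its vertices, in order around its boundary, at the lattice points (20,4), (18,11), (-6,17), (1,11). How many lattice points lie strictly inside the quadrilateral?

The shoelace formula gives twice the area as |(20·11 − 18·4) + (18·17 − (-6)·11) + ((-6)·11 − 1·17) + (1·4 − 20·11)| = 221, so the area is 110.5.
Along each edge there are gcd(|Δx|,|Δy|)+1 lattice points, so counting each shared vertex once the boundary has gcd(2,7) + gcd(24,6) + gcd(7,6) + gcd(19,7) = 1+6+1+1 = 9.
Pick's theorem gives I = A − B/2 + 1 = 110.5 − 9/2 + 1 = 107.

107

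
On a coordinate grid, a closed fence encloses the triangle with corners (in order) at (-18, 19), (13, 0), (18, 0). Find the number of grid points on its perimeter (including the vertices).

Along each edge there are gcd(|Δx|,|Δy|)+1 lattice points, so counting each shared vertex once the boundary has gcd(31,19) + gcd(5,0) + gcd(36,19) = 1+5+1 = 7.

7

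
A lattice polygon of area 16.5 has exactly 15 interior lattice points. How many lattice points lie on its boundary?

5

Pick's theorem gives A = I + B/2 − 1, so B = 2(A − I + 1) = 2(16.5 − 15 + 1) = 5.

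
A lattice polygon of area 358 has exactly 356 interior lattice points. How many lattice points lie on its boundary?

Pick's theorem gives A = I + B/2 − 1, so B = 2(A − I + 1) = 2(358 − 356 + 1) = 6.

6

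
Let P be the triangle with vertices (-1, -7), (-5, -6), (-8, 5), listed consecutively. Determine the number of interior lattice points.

20

The shoelace formula gives twice the area as |[(-1)·(-6) − (-5)·(-7)] + [(-5)·5 − (-8)·(-6)] + [(-8)·(-7) − (-1)·5]| = 41, so the area is 41/2.
The number of boundary lattice points is Σ gcd(|Δx|,|Δy|) = gcd(4,1) + gcd(3,11) + gcd(7,12) = 1+1+1 = 3.
By Pick's theorem A = I + B/2 − 1, so I = 41/2 − 3/2 + 1 = 20.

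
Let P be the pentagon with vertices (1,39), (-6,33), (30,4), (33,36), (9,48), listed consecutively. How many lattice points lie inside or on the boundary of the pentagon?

891

The shoelace formula gives twice the area as |(1·33 − (-6)·39) + ((-6)·4 − 30·33) + (30·36 − 33·4) + (33·48 − 9·36) + (9·39 − 1·48)| = 1764, so the area is 882.
Along each edge there are gcd(|Δx|,|Δy|)+1 lattice points, so counting each shared vertex once the boundary has gcd(7,6) + gcd(36,29) + gcd(3,32) + gcd(24,12) + gcd(8,9) = 1+1+1+12+1 = 16.
Pick's theorem gives I = A − B/2 + 1 = 882 − 16/2 + 1 = 875, so the closed region contains I + B = 875 + 16 = 891 lattice points.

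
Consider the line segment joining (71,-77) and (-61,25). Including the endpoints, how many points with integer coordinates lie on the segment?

7

The number of lattice points on a segment between lattice points is gcd(|Δx|,|Δy|) + 1 = gcd(132,102) + 1 = 6 + 1 = 7.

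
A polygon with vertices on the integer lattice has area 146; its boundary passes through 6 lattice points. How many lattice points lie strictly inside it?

From Pick's theorem, I = A − B/2 + 1 = 146 − 6/2 + 1 = 144.

144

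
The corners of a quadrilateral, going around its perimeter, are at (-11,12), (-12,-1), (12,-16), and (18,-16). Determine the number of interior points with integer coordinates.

Using the shoelace formula, 2A = |[(-11)·(-1) − (-12)·12] + [(-12)·(-16) − 12·(-1)] + [12·(-16) − 18·(-16)] + [18·12 − (-11)·(-16)]| = 495, so the area is 495/2.
Summing gcd(|Δx|,|Δy|) over the edges gives the boundary count: gcd(1,13) + gcd(24,15) + gcd(6,0) + gcd(29,28) = 1+3+6+1 = 11.
By Pick's theorem A = I + B/2 − 1, so I = 495/2 − 11/2 + 1 = 243.

243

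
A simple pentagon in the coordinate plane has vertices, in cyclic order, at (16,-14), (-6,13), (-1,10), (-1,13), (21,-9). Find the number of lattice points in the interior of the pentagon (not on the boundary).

155

Using the shoelace formula, 2A = |(16·13 − (-6)·(-14)) + ((-6)·10 − (-1)·13) + ((-1)·13 − (-1)·10) + ((-1)·(-9) − 21·13) + (21·(-14) − 16·(-9))| = 340, so the area is 170.
The number of boundary lattice points is Σ gcd(|Δx|,|Δy|) = gcd(22,27) + gcd(5,3) + gcd(0,3) + gcd(22,22) + gcd(5,5) = 1+1+3+22+5 = 32.
By Pick's theorem A = I + B/2 − 1, so I = 170 − 32/2 + 1 = 155.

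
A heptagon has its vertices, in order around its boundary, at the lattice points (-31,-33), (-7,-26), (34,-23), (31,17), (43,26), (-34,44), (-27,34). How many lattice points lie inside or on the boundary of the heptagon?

By the shoelace formula, twice the signed area is |[(-31)·(-26) − (-7)·(-33)] + [(-7)·(-23) − 34·(-26)] + [34·17 − 31·(-23)] + [31·26 − 43·17] + [43·44 − (-34)·26] + [(-34)·34 − (-27)·44] + [(-27)·(-33) − (-31)·34]| = 7739, so the area is 3869.5.
Along each edge there are gcd(|Δx|,|Δy|)+1 lattice points, so counting each shared vertex once the boundary has gcd(24,7) + gcd(41,3) + gcd(3,40) + gcd(12,9) + gcd(77,18) + gcd(7,10) + gcd(4,67) = 1+1+1+3+1+1+1 = 9.
Pick's theorem gives I = A − B/2 + 1 = 3869.5 − 9/2 + 1 = 3866, so the closed region contains I + B = 3866 + 9 = 3875 lattice points.

3875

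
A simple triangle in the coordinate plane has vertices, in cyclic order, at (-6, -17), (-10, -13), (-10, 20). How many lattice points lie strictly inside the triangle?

48

By the shoelace formula, twice the signed area is |[(-6)·(-13) − (-10)·(-17)] + [(-10)·20 − (-10)·(-13)] + [(-10)·(-17) − (-6)·20]| = 132, so the area is 66.
Along each edge there are gcd(|Δx|,|Δy|)+1 lattice points, so counting each shared vertex once the boundary has gcd(4,4) + gcd(0,33) + gcd(4,37) = 4+33+1 = 38.
By Pick's theorem A = I + B/2 − 1, so I = 66 − 38/2 + 1 = 48.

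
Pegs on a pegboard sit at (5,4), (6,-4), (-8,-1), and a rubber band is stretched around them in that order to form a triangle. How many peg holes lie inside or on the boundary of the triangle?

57

By the shoelace formula, twice the signed area is |(5·(-4) − 6·4) + (6·(-1) − (-8)·(-4)) + ((-8)·4 − 5·(-1))| = 109, so the area is 109/2.
The number of boundary lattice points is Σ gcd(|Δx|,|Δy|) = gcd(1,8) + gcd(14,3) + gcd(13,5) = 1+1+1 = 3.
Pick's theorem gives I = A − B/2 + 1 = 109/2 − 3/2 + 1 = 54, so the closed region contains I + B = 54 + 3 = 57 lattice points.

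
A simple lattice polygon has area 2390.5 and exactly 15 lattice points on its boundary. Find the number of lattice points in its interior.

From Pick's theorem, I = A − B/2 + 1 = 2390.5 − 15/2 + 1 = 2384.

2384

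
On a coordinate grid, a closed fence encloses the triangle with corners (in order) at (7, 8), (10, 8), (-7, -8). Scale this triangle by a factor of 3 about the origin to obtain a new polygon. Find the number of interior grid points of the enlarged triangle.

By the shoelace formula, twice the signed area is |[7·8 − 10·8] + [10·(-8) − (-7)·8] + [(-7)·8 − 7·(-8)]| = 48, so the area is 24.
Summing gcd(|Δx|,|Δy|) over the edges gives the boundary count: gcd(3,0) + gcd(17,16) + gcd(14,16) = 3+1+2 = 6.
Scaling by 3 multiplies the area by 3² = 9 (so the new area is 216) and multiplies the boundary lattice-point count by 3, giving 18.
By Pick's theorem, the interior count of the dilated polygon is 216 − 18/2 + 1 = 208.

208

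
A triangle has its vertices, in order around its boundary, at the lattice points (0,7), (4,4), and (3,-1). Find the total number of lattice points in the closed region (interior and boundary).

14

Using the shoelace formula, 2A = |(0·4 − 4·7) + (4·(-1) − 3·4) + (3·7 − 0·(-1))| = 23, so the area is 23/2.
Along each edge there are gcd(|Δx|,|Δy|)+1 lattice points, so counting each shared vertex once the boundary has gcd(4,3) + gcd(1,5) + gcd(3,8) = 1+1+1 = 3.
Pick's theorem gives I = A − B/2 + 1 = 23/2 − 3/2 + 1 = 11, so the closed region contains I + B = 11 + 3 = 14 lattice points.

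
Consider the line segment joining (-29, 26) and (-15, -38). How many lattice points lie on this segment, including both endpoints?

3

The number of lattice points on a segment between lattice points is gcd(|Δx|,|Δy|) + 1 = gcd(14,64) + 1 = 2 + 1 = 3.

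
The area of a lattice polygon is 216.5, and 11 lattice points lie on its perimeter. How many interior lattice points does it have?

212

From Pick's theorem, I = A − B/2 + 1 = 216.5 − 11/2 + 1 = 212.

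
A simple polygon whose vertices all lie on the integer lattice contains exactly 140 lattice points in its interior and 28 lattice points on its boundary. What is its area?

By Pick's theorem, A = I + B/2 − 1 = 140 + 28/2 − 1 = 153.

153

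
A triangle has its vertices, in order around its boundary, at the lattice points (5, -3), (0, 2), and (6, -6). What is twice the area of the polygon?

Using the shoelace formula, 2A = |(5·2 − 0·(-3)) + (0·(-6) − 6·2) + (6·(-3) − 5·(-6))| = 10, so the area is 5.

10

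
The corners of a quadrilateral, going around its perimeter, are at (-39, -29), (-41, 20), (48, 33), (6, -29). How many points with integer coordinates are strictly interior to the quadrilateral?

The shoelace formula gives twice the area as |((-39)·20 − (-41)·(-29)) + ((-41)·33 − 48·20) + (48·(-29) − 6·33) + (6·(-29) − (-39)·(-29))| = 7177, so the area is 7177/2.
Along each edge there are gcd(|Δx|,|Δy|)+1 lattice points, so counting each shared vertex once the boundary has gcd(2,49) + gcd(89,13) + gcd(42,62) + gcd(45,0) = 1+1+2+45 = 49.
By Pick's theorem A = I + B/2 − 1, so I = 7177/2 − 49/2 + 1 = 3565.

3565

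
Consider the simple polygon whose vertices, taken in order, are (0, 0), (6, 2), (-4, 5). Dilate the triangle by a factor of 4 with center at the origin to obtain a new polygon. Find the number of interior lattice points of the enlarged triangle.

The shoelace formula gives twice the area as |[0·2 − 6·0] + [6·5 − (-4)·2] + [(-4)·0 − 0·5]| = 38, so the area is 19.
The number of boundary lattice points is Σ gcd(|Δx|,|Δy|) = gcd(6,2) + gcd(10,3) + gcd(4,5) = 2+1+1 = 4.
Scaling by 4 multiplies the area by 4² = 16 (so the new area is 304) and multiplies the boundary lattice-point count by 4, giving 16.
By Pick's theorem, the interior count of the dilated polygon is 304 − 16/2 + 1 = 297.

297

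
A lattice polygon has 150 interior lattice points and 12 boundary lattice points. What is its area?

By Pick's theorem, A = I + B/2 − 1 = 150 + 12/2 − 1 = 155.

155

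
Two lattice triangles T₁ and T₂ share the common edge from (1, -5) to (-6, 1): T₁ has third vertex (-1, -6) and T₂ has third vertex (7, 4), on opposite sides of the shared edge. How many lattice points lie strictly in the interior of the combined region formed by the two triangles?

57

The union is the simple quadrilateral with vertices (1, -5), (-1, -6), (-6, 1), (7, 4) in order.
The shoelace formula gives twice the area as |[1·(-6) − (-1)·(-5)] + [(-1)·1 − (-6)·(-6)] + [(-6)·4 − 7·1] + [7·(-5) − 1·4]| = 118, so the area is 59.
Summing gcd(|Δx|,|Δy|) over the edges gives the boundary count: gcd(2,1) + gcd(5,7) + gcd(13,3) + gcd(6,9) = 1+1+1+3 = 6.
By Pick's theorem I = A − B/2 + 1 = 59 − 6/2 + 1 = 57.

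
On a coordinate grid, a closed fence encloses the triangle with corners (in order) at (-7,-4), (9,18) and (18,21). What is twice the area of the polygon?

150

The shoelace formula gives twice the area as |((-7)·18 − 9·(-4)) + (9·21 − 18·18) + (18·(-4) − (-7)·21)| = 150, so the area is 75.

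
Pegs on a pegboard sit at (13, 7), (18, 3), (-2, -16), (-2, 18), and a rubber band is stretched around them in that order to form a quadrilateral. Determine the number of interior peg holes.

325

By the shoelace formula, twice the signed area is |[13·3 − 18·7] + [18·(-16) − (-2)·3] + [(-2)·18 − (-2)·(-16)] + [(-2)·7 − 13·18]| = 685, so the area is 342.5.
Summing gcd(|Δx|,|Δy|) over the edges gives the boundary count: gcd(5,4) + gcd(20,19) + gcd(0,34) + gcd(15,11) = 1+1+34+1 = 37.
Pick's theorem gives I = A − B/2 + 1 = 342.5 − 37/2 + 1 = 325.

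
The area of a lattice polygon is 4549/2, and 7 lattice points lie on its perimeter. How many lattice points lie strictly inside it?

2272

From Pick's theorem, I = A − B/2 + 1 = 4549/2 − 7/2 + 1 = 2272.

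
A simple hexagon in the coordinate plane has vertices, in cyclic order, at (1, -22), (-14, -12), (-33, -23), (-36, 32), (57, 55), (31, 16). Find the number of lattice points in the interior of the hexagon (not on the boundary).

3776

Using the shoelace formula, 2A = |[1·(-12) − (-14)·(-22)] + [(-14)·(-23) − (-33)·(-12)] + [(-33)·32 − (-36)·(-23)] + [(-36)·55 − 57·32] + [57·16 − 31·55] + [31·(-22) − 1·16]| = 7573, so the area is 7573/2.
Along each edge there are gcd(|Δx|,|Δy|)+1 lattice points, so counting each shared vertex once the boundary has gcd(15,10) + gcd(19,11) + gcd(3,55) + gcd(93,23) + gcd(26,39) + gcd(30,38) = 5+1+1+1+13+2 = 23.
By Pick's theorem A = I + B/2 − 1, so I = 7573/2 − 23/2 + 1 = 3776.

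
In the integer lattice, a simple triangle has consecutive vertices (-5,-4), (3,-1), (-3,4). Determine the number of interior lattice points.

By the shoelace formula, twice the signed area is |((-5)·(-1) − 3·(-4)) + (3·4 − (-3)·(-1)) + ((-3)·(-4) − (-5)·4)| = 58, so the area is 29.
Along each edge there are gcd(|Δx|,|Δy|)+1 lattice points, so counting each shared vertex once the boundary has gcd(8,3) + gcd(6,5) + gcd(2,8) = 1+1+2 = 4.
Pick's theorem gives I = A − B/2 + 1 = 29 − 4/2 + 1 = 28.

28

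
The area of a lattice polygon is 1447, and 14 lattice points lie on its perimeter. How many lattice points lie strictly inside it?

1441

From Pick's theorem, I = A − B/2 + 1 = 1447 − 14/2 + 1 = 1441.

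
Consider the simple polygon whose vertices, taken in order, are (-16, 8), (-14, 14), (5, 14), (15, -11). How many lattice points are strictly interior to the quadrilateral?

337

By the shoelace formula, twice the signed area is |((-16)·14 − (-14)·8) + ((-14)·14 − 5·14) + (5·(-11) − 15·14) + (15·8 − (-16)·(-11))| = 699, so the area is 349.5.
Summing gcd(|Δx|,|Δy|) over the edges gives the boundary count: gcd(2,6) + gcd(19,0) + gcd(10,25) + gcd(31,19) = 2+19+5+1 = 27.
Pick's theorem gives I = A − B/2 + 1 = 349.5 − 27/2 + 1 = 337.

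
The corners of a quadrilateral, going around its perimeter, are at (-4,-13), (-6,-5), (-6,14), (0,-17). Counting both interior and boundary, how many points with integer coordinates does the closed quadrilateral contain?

The shoelace formula gives twice the area as |((-4)·(-5) − (-6)·(-13)) + ((-6)·14 − (-6)·(-5)) + ((-6)·(-17) − 0·14) + (0·(-13) − (-4)·(-17))| = 138, so the area is 69.
The number of boundary lattice points is Σ gcd(|Δx|,|Δy|) = gcd(2,8) + gcd(0,19) + gcd(6,31) + gcd(4,4) = 2+19+1+4 = 26.
Pick's theorem gives I = A − B/2 + 1 = 69 − 26/2 + 1 = 57, so the closed region contains I + B = 57 + 26 = 83 lattice points.

83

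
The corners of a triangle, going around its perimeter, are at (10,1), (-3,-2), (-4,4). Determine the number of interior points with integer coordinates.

40

The shoelace formula gives twice the area as |(10·(-2) − (-3)·1) + ((-3)·4 − (-4)·(-2)) + ((-4)·1 − 10·4)| = 81, so the area is 40.5.
Along each edge there are gcd(|Δx|,|Δy|)+1 lattice points, so counting each shared vertex once the boundary has gcd(13,3) + gcd(1,6) + gcd(14,3) = 1+1+1 = 3.
Pick's theorem gives I = A − B/2 + 1 = 40.5 − 3/2 + 1 = 40.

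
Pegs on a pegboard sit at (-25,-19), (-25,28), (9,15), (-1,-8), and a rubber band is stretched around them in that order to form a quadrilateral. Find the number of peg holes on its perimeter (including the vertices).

50

Along each edge there are gcd(|Δx|,|Δy|)+1 lattice points, so counting each shared vertex once the boundary has gcd(0,47) + gcd(34,13) + gcd(10,23) + gcd(24,11) = 47+1+1+1 = 50.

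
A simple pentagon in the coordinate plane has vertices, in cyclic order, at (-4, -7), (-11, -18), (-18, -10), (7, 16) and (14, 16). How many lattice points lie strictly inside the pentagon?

The shoelace formula gives twice the area as |((-4)·(-18) − (-11)·(-7)) + ((-11)·(-10) − (-18)·(-18)) + ((-18)·16 − 7·(-10)) + (7·16 − 14·16) + (14·(-7) − (-4)·16)| = 583, so the area is 291.5.
The number of boundary lattice points is Σ gcd(|Δx|,|Δy|) = gcd(7,11) + gcd(7,8) + gcd(25,26) + gcd(7,0) + gcd(18,23) = 1+1+1+7+1 = 11.
By Pick's theorem A = I + B/2 − 1, so I = 291.5 − 11/2 + 1 = 287.

287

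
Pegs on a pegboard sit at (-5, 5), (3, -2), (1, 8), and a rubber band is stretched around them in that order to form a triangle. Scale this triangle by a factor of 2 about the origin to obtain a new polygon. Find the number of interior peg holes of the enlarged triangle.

Using the shoelace formula, 2A = |[(-5)·(-2) − 3·5] + [3·8 − 1·(-2)] + [1·5 − (-5)·8]| = 66, so the area is 33.
Summing gcd(|Δx|,|Δy|) over the edges gives the boundary count: gcd(8,7) + gcd(2,10) + gcd(6,3) = 1+2+3 = 6.
Scaling by 2 multiplies the area by 2² = 4 (so the new area is 132) and multiplies the boundary lattice-point count by 2, giving 12.
By Pick's theorem, the interior count of the dilated polygon is 132 − 12/2 + 1 = 127.

127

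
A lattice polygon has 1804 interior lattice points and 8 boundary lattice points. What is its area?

1807

Pick's theorem states A = I + B/2 − 1, so A = 1804 + 8/2 − 1 = 1807.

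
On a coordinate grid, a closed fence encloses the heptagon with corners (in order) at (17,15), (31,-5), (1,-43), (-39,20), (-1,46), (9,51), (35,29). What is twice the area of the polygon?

The shoelace formula gives twice the area as |[17·(-5) − 31·15] + [31·(-43) − 1·(-5)] + [1·20 − (-39)·(-43)] + [(-39)·46 − (-1)·20] + [(-1)·51 − 9·46] + [9·29 − 35·51] + [35·15 − 17·29]| = 7266, so the area is 3633.

7266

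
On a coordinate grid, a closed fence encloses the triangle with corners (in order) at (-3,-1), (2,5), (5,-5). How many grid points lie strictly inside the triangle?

The shoelace formula gives twice the area as |[(-3)·5 − 2·(-1)] + [2·(-5) − 5·5] + [5·(-1) − (-3)·(-5)]| = 68, so the area is 34.
Summing gcd(|Δx|,|Δy|) over the edges gives the boundary count: gcd(5,6) + gcd(3,10) + gcd(8,4) = 1+1+4 = 6.
Pick's theorem gives I = A − B/2 + 1 = 34 − 6/2 + 1 = 32.

32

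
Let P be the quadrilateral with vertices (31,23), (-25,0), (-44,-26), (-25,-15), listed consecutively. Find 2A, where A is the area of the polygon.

1125

The shoelace formula gives twice the area as |[31·0 − (-25)·23] + [(-25)·(-26) − (-44)·0] + [(-44)·(-15) − (-25)·(-26)] + [(-25)·23 − 31·(-15)]| = 1125, so the area is 1125/2.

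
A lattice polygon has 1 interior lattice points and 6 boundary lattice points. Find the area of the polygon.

3

By Pick's theorem, A = I + B/2 − 1 = 1 + 6/2 − 1 = 3.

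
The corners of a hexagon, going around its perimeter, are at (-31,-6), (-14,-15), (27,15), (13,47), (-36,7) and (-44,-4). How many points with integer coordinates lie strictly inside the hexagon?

2010

Using the shoelace formula, 2A = |((-31)·(-15) − (-14)·(-6)) + ((-14)·15 − 27·(-15)) + (27·47 − 13·15) + (13·7 − (-36)·47) + ((-36)·(-4) − (-44)·7) + ((-44)·(-6) − (-31)·(-4))| = 4025, so the area is 2012.5.
The number of boundary lattice points is Σ gcd(|Δx|,|Δy|) = gcd(17,9) + gcd(41,30) + gcd(14,32) + gcd(49,40) + gcd(8,11) + gcd(13,2) = 1+1+2+1+1+1 = 7.
Pick's theorem gives I = A − B/2 + 1 = 2012.5 − 7/2 + 1 = 2010.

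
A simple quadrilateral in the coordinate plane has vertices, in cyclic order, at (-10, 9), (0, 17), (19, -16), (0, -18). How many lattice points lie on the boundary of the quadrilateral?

5

The number of boundary lattice points is Σ gcd(|Δx|,|Δy|) = gcd(10,8) + gcd(19,33) + gcd(19,2) + gcd(10,27) = 2+1+1+1 = 5.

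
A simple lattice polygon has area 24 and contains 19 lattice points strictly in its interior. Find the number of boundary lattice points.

12

Pick's theorem gives A = I + B/2 − 1, so B = 2(A − I + 1) = 2(24 − 19 + 1) = 12.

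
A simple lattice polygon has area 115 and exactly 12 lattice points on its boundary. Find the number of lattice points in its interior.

Pick's theorem A = I + B/2 − 1 rearranges to I = A − B/2 + 1 = 115 − 12/2 + 1 = 110.

110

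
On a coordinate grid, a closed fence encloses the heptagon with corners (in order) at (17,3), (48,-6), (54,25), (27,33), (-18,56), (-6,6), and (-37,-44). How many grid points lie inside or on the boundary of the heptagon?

Using the shoelace formula, 2A = |(17·(-6) − 48·3) + (48·25 − 54·(-6)) + (54·33 − 27·25) + (27·56 − (-18)·33) + ((-18)·6 − (-6)·56) + ((-6)·(-44) − (-37)·6) + ((-37)·3 − 17·(-44))| = 5842, so the area is 2921.
Summing gcd(|Δx|,|Δy|) over the edges gives the boundary count: gcd(31,9) + gcd(6,31) + gcd(27,8) + gcd(45,23) + gcd(12,50) + gcd(31,50) + gcd(54,47) = 1+1+1+1+2+1+1 = 8.
Pick's theorem gives I = A − B/2 + 1 = 2921 − 8/2 + 1 = 2918, so the closed region contains I + B = 2918 + 8 = 2926 lattice points.

2926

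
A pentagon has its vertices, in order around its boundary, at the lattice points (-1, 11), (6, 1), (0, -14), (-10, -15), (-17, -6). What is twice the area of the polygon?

679

Using the shoelace formula, 2A = |((-1)·1 − 6·11) + (6·(-14) − 0·1) + (0·(-15) − (-10)·(-14)) + ((-10)·(-6) − (-17)·(-15)) + ((-17)·11 − (-1)·(-6))| = 679, so the area is 339.5.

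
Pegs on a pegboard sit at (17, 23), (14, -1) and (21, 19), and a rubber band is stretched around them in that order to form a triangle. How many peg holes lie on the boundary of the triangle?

8

The number of boundary lattice points is Σ gcd(|Δx|,|Δy|) = gcd(3,24) + gcd(7,20) + gcd(4,4) = 3+1+4 = 8.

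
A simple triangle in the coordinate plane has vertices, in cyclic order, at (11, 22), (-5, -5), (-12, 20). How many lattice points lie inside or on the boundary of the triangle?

The shoelace formula gives twice the area as |(11·(-5) − (-5)·22) + ((-5)·20 − (-12)·(-5)) + ((-12)·22 − 11·20)| = 589, so the area is 589/2.
Summing gcd(|Δx|,|Δy|) over the edges gives the boundary count: gcd(16,27) + gcd(7,25) + gcd(23,2) = 1+1+1 = 3.
Pick's theorem gives I = A − B/2 + 1 = 589/2 − 3/2 + 1 = 294, so the closed region contains I + B = 294 + 3 = 297 lattice points.

297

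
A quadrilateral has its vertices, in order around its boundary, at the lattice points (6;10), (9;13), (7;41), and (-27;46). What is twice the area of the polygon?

Using the shoelace formula, 2A = |[6·13 − 9·10] + [9·41 − 7·13] + [7·46 − (-27)·41] + [(-27)·10 − 6·46]| = 1149, so the area is 1149/2.

1149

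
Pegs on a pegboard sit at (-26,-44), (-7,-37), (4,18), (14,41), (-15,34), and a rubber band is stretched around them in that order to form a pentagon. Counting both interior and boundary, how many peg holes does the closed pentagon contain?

Using the shoelace formula, 2A = |((-26)·(-37) − (-7)·(-44)) + ((-7)·18 − 4·(-37)) + (4·41 − 14·18) + (14·34 − (-15)·41) + ((-15)·(-44) − (-26)·34)| = 3223, so the area is 1611.5.
Along each edge there are gcd(|Δx|,|Δy|)+1 lattice points, so counting each shared vertex once the boundary has gcd(19,7) + gcd(11,55) + gcd(10,23) + gcd(29,7) + gcd(11,78) = 1+11+1+1+1 = 15.
Pick's theorem gives I = A − B/2 + 1 = 1611.5 − 15/2 + 1 = 1605, so the closed region contains I + B = 1605 + 15 = 1620 lattice points.

1620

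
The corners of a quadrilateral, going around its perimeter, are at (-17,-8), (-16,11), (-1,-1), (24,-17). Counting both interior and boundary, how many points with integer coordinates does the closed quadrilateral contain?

By the shoelace formula, twice the signed area is |((-17)·11 − (-16)·(-8)) + ((-16)·(-1) − (-1)·11) + ((-1)·(-17) − 24·(-1)) + (24·(-8) − (-17)·(-17))| = 728, so the area is 364.
Summing gcd(|Δx|,|Δy|) over the edges gives the boundary count: gcd(1,19) + gcd(15,12) + gcd(25,16) + gcd(41,9) = 1+3+1+1 = 6.
Pick's theorem gives I = A − B/2 + 1 = 364 − 6/2 + 1 = 362, so the closed region contains I + B = 362 + 6 = 368 lattice points.

368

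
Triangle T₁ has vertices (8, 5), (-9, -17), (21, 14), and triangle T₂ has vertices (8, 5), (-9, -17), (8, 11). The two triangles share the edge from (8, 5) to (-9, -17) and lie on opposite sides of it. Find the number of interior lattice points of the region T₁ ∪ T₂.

114

The union is the simple quadrilateral with vertices (8, 5), (21, 14), (-9, -17), (8, 11) in order.
The shoelace formula gives twice the area as |[8·14 − 21·5] + [21·(-17) − (-9)·14] + [(-9)·11 − 8·(-17)] + [8·5 − 8·11]| = 235, so the area is 117.5.
Summing gcd(|Δx|,|Δy|) over the edges gives the boundary count: gcd(13,9) + gcd(30,31) + gcd(17,28) + gcd(0,6) = 1+1+1+6 = 9.
By Pick's theorem I = A − B/2 + 1 = 117.5 − 9/2 + 1 = 114.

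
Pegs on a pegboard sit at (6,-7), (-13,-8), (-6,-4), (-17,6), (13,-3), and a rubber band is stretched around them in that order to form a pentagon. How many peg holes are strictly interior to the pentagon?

167

The shoelace formula gives twice the area as |[6·(-8) − (-13)·(-7)] + [(-13)·(-4) − (-6)·(-8)] + [(-6)·6 − (-17)·(-4)] + [(-17)·(-3) − 13·6] + [13·(-7) − 6·(-3)]| = 339, so the area is 169.5.
Along each edge there are gcd(|Δx|,|Δy|)+1 lattice points, so counting each shared vertex once the boundary has gcd(19,1) + gcd(7,4) + gcd(11,10) + gcd(30,9) + gcd(7,4) = 1+1+1+3+1 = 7.
Pick's theorem gives I = A − B/2 + 1 = 169.5 − 7/2 + 1 = 167.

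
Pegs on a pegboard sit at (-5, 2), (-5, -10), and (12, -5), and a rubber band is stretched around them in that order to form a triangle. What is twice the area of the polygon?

By the shoelace formula, twice the signed area is |[(-5)·(-10) − (-5)·2] + [(-5)·(-5) − 12·(-10)] + [12·2 − (-5)·(-5)]| = 204, so the area is 102.

204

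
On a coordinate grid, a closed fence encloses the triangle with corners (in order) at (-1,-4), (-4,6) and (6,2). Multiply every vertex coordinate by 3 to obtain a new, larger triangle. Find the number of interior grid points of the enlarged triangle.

Using the shoelace formula, 2A = |[(-1)·6 − (-4)·(-4)] + [(-4)·2 − 6·6] + [6·(-4) − (-1)·2]| = 88, so the area is 44.
The number of boundary lattice points is Σ gcd(|Δx|,|Δy|) = gcd(3,10) + gcd(10,4) + gcd(7,6) = 1+2+1 = 4.
Scaling by 3 multiplies the area by 3² = 9 (so the new area is 396) and multiplies the boundary lattice-point count by 3, giving 12.
By Pick's theorem, the interior count of the dilated polygon is 396 − 12/2 + 1 = 391.

391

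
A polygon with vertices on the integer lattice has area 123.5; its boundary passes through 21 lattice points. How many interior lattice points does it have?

Pick's theorem A = I + B/2 − 1 rearranges to I = A − B/2 + 1 = 123.5 − 21/2 + 1 = 114.

114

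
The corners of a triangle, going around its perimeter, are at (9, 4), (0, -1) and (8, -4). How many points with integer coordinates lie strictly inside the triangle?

33

By the shoelace formula, twice the signed area is |[9·(-1) − 0·4] + [0·(-4) − 8·(-1)] + [8·4 − 9·(-4)]| = 67, so the area is 33.5.
Along each edge there are gcd(|Δx|,|Δy|)+1 lattice points, so counting each shared vertex once the boundary has gcd(9,5) + gcd(8,3) + gcd(1,8) = 1+1+1 = 3.
By Pick's theorem A = I + B/2 − 1, so I = 33.5 − 3/2 + 1 = 33.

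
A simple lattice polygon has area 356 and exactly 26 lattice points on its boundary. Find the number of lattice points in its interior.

344

Pick's theorem A = I + B/2 − 1 rearranges to I = A − B/2 + 1 = 356 − 26/2 + 1 = 344.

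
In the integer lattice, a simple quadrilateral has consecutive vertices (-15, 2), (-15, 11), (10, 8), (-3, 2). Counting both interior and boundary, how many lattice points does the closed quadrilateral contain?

Using the shoelace formula, 2A = |((-15)·11 − (-15)·2) + ((-15)·8 − 10·11) + (10·2 − (-3)·8) + ((-3)·2 − (-15)·2)| = 297, so the area is 148.5.
The number of boundary lattice points is Σ gcd(|Δx|,|Δy|) = gcd(0,9) + gcd(25,3) + gcd(13,6) + gcd(12,0) = 9+1+1+12 = 23.
Pick's theorem gives I = A − B/2 + 1 = 148.5 − 23/2 + 1 = 138, so the closed region contains I + B = 138 + 23 = 161 lattice points.

161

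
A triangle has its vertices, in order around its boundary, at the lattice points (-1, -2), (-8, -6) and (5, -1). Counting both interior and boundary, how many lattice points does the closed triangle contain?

11

The shoelace formula gives twice the area as |[(-1)·(-6) − (-8)·(-2)] + [(-8)·(-1) − 5·(-6)] + [5·(-2) − (-1)·(-1)]| = 17, so the area is 8.5.
Along each edge there are gcd(|Δx|,|Δy|)+1 lattice points, so counting each shared vertex once the boundary has gcd(7,4) + gcd(13,5) + gcd(6,1) = 1+1+1 = 3.
Pick's theorem gives I = A − B/2 + 1 = 8.5 − 3/2 + 1 = 8, so the closed region contains I + B = 8 + 3 = 11 lattice points.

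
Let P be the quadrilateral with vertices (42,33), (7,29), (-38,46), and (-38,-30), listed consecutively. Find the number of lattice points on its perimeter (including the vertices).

Along each edge there are gcd(|Δx|,|Δy|)+1 lattice points, so counting each shared vertex once the boundary has gcd(35,4) + gcd(45,17) + gcd(0,76) + gcd(80,63) = 1+1+76+1 = 79.

79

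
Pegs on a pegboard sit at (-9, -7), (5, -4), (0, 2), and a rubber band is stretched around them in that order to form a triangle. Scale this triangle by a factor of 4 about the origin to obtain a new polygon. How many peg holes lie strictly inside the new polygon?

The shoelace formula gives twice the area as |[(-9)·(-4) − 5·(-7)] + [5·2 − 0·(-4)] + [0·(-7) − (-9)·2]| = 99, so the area is 99/2.
The number of boundary lattice points is Σ gcd(|Δx|,|Δy|) = gcd(14,3) + gcd(5,6) + gcd(9,9) = 1+1+9 = 11.
Scaling by 4 multiplies the area by 4² = 16 (so the new area is 792) and multiplies the boundary lattice-point count by 4, giving 44.
By Pick's theorem, the interior count of the dilated polygon is 792 − 44/2 + 1 = 771.

771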